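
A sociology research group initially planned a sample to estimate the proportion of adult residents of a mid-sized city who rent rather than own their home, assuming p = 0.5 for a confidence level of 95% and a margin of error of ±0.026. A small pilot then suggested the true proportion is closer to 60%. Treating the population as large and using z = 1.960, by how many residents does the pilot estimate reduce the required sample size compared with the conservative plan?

Conservative (p = 0.5): n = 1.960² × 0.25 / 0.026² ≈ 1420.71 → 1421.
Using p = 0.60: p(1−p) = 0.2400, so n = 1.960² × 0.2400 / 0.026² ≈ 1363.88 → 1364.
Reduction: 1421 − 1364 = 57.

57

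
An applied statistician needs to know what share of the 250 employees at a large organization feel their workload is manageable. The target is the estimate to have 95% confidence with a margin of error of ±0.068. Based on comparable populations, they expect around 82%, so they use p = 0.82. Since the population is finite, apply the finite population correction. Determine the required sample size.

For 95% confidence, z = 1.960.
Unadjusted: n₀ = 1.960² × 0.82 × 0.18 / 0.068² ≈ 122.63, so n₀ = 123.
Finite population correction with N = 250: n = n₀ / (1 + (n₀−1)/N) = 123 / (1 + 122/250) = 123 / 1.4880 ≈ 82.66.
Rounding up, n = 83.

83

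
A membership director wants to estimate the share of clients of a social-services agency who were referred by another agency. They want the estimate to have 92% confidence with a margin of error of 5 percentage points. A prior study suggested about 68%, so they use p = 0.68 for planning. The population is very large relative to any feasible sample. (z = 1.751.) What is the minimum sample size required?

With p = 0.68, p(1−p) = 0.2176.
n = z²·p(1−p)/E² = 1.751² × 0.2176 / 0.050² = 3.0660 × 0.2176 / 0.002500 ≈ 266.86.
Rounding up gives n = 267.

267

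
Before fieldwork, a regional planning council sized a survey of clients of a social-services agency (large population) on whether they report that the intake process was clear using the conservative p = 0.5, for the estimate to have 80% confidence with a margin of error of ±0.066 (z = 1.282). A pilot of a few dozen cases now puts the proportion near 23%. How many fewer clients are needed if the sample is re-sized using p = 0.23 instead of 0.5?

28

Conservative (p = 0.5): n = 1.282² × 0.25 / 0.066² ≈ 94.33 → 95.
Using p = 0.23: p(1−p) = 0.1771, so n = 1.282² × 0.1771 / 0.066² ≈ 66.82 → 67.
Reduction: 95 − 67 = 28.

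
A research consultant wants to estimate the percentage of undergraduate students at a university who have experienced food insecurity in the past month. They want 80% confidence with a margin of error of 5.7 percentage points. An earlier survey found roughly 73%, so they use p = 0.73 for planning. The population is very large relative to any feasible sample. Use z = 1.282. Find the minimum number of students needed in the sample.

With p = 0.73, p(1−p) = 0.1971.
n = z²·p(1−p)/E² = 1.282² × 0.1971 / 0.057² = 1.6435 × 0.1971 / 0.003249 ≈ 99.70.
Rounding up gives n = 100.

100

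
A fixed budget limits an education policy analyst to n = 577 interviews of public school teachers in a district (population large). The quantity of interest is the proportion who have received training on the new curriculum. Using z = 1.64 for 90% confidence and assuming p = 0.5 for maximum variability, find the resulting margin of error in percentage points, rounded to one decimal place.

3.4

SE(p̂) = √[p(1−p)/n] = √[0.2500/577] = 0.02082.
E = z × SE = 1.64 × 0.02082 = 0.03414, or 3.4 percentage points.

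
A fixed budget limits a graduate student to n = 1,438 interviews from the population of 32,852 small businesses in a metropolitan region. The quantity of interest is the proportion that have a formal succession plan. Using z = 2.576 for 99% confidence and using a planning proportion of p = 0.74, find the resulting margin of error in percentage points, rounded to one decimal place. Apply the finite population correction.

2.9

Finite-population factor: (N−n)/(N−1) = (32852−1438)/(32852−1) = 0.9563.
SE(p̂) = √[p(1−p)/n · (N−n)/(N−1)] = √[0.1924/1438 × 0.9563] = 0.01131.
E = z × SE = 2.576 × 0.01131 = 0.02914 ≈ 2.9 percentage points.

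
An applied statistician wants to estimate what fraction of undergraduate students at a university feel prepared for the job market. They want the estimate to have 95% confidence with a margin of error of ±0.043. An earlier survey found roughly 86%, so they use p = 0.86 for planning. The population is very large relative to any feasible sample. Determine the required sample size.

For 95% confidence, z = 1.960.
With p = 0.86, p(1−p) = 0.1204.
n = z²·p(1−p)/E² = 1.960² × 0.1204 / 0.043² = 3.8416 × 0.1204 / 0.001849 ≈ 250.15.
Rounding up gives n = 251.

251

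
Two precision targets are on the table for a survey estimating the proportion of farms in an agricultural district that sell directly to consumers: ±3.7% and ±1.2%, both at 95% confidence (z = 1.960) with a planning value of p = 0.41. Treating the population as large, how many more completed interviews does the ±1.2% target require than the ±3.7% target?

At ±3.7%: n = 1.960² × 0.2419 / 0.037² ≈ 678.80 → 679.
At ±1.2%: n = 1.960² × 0.2419 / 0.012² ≈ 6453.35 → 6454.
Additional respondents: 6454 − 679 = 5775.

5775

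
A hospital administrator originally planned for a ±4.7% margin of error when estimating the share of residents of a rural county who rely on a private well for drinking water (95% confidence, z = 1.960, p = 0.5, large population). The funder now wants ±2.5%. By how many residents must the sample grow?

At ±4.7%: n = 1.960² × 0.2500 / 0.047² ≈ 434.77 → 435.
At ±2.5%: n = 1.960² × 0.2500 / 0.025² ≈ 1536.64 → 1537.
Additional respondents: 1537 − 435 = 1102.

1102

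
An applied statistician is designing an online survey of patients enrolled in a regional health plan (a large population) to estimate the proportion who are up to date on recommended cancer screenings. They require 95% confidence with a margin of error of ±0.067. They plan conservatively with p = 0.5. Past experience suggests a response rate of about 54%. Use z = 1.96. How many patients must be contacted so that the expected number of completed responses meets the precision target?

Completed interviews needed: n₀ = 1.96² × 0.2500 / 0.067² ≈ 213.95 → 214.
At a 54% response rate, contacts needed = 214 / 0.54 ≈ 396.30 → 397.

397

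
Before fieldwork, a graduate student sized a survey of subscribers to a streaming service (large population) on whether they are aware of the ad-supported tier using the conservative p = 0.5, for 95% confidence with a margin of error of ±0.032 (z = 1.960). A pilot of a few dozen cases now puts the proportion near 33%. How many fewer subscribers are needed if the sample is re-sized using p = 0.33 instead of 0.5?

108

Conservative (p = 0.5): n = 1.960² × 0.25 / 0.032² ≈ 937.89 → 938.
Using p = 0.33: p(1−p) = 0.2211, so n = 1.960² × 0.2211 / 0.032² ≈ 829.47 → 830.
Reduction: 938 − 830 = 108.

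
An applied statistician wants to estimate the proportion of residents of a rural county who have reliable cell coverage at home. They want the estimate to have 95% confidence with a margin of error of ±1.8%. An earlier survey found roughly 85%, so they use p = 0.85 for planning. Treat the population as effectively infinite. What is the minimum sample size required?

For 95% confidence, z = 1.96.
With p = 0.85, p(1−p) = 0.1275.
n = z²·p(1−p)/E² = 1.96² × 0.1275 / 0.018² = 3.8416 × 0.1275 / 0.000324 ≈ 1511.74.
Rounding up gives n = 1512.

1512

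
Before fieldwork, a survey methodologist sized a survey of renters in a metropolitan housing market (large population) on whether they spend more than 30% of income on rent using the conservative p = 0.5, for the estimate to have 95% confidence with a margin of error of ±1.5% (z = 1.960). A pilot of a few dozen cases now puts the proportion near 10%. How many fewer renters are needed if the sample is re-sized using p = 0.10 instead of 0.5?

Conservative (p = 0.5): n = 1.960² × 0.25 / 0.015² ≈ 4268.44 → 4269.
Using p = 0.10: p(1−p) = 0.0900, so n = 1.960² × 0.0900 / 0.015² ≈ 1536.64 → 1537.
Reduction: 4269 − 1537 = 2732.

2732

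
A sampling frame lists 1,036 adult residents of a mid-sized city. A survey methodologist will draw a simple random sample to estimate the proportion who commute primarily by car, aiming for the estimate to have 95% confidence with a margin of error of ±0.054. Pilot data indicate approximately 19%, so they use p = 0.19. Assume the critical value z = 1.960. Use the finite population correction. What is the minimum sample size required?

Unadjusted: n₀ = 1.960² × 0.19 × 0.81 / 0.054² ≈ 202.75, so n₀ = 203.
Finite population correction with N = 1,036: n = n₀ / (1 + (n₀−1)/N) = 203 / (1 + 202/1036) = 203 / 1.1950 ≈ 169.88.
Rounding up, n = 170.

170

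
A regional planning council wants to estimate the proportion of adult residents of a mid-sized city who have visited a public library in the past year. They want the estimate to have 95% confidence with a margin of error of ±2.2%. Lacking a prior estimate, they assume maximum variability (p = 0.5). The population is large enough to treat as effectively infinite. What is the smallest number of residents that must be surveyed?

For 95% confidence, z = 1.96.
With p = 0.5, p(1−p) = 0.25.
n = z²·p(1−p)/E² = 1.96² × 0.2500 / 0.022² = 3.8416 × 0.2500 / 0.000484 ≈ 1984.30.
Rounding up gives n = 1985.

1985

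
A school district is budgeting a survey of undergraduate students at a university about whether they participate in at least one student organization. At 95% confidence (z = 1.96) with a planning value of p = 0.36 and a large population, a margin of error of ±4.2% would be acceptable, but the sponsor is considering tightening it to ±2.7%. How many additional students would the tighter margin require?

713

At ±4.2%: n = 1.96² × 0.2304 / 0.042² ≈ 501.76 → 502.
At ±2.7%: n = 1.96² × 0.2304 / 0.027² ≈ 1214.14 → 1215.
Additional respondents: 1215 − 502 = 713.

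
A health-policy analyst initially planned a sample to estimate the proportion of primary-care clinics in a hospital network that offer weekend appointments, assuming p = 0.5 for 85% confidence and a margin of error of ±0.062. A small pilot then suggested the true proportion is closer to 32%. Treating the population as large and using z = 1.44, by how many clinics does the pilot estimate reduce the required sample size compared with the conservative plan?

Conservative (p = 0.5): n = 1.44² × 0.25 / 0.062² ≈ 134.86 → 135.
Using p = 0.32: p(1−p) = 0.2176, so n = 1.44² × 0.2176 / 0.062² ≈ 117.38 → 118.
Reduction: 135 − 118 = 17.

17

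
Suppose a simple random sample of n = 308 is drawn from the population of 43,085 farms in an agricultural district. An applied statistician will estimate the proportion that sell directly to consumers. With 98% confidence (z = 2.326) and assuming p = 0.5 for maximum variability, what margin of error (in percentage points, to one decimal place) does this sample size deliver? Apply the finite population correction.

6.6

Finite-population factor: (N−n)/(N−1) = (43085−308)/(43085−1) = 0.9929.
SE(p̂) = √[p(1−p)/n · (N−n)/(N−1)] = √[0.2500/308 × 0.9929] = 0.02839.
E = z × SE = 2.326 × 0.02839 = 0.06603 ≈ 6.6 percentage points.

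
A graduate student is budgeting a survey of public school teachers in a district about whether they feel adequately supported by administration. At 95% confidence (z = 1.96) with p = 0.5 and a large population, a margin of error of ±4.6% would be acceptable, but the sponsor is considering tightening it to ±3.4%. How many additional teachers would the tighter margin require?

377

At ±4.6%: n = 1.96² × 0.2500 / 0.046² ≈ 453.88 → 454.
At ±3.4%: n = 1.96² × 0.2500 / 0.034² ≈ 830.80 → 831.
Additional respondents: 831 − 454 = 377.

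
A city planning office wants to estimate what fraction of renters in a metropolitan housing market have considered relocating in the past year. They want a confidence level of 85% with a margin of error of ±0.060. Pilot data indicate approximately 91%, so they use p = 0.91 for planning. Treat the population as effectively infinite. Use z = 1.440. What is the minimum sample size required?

48

With p = 0.91, p(1−p) = 0.0819.
n = z²·p(1−p)/E² = 1.440² × 0.0819 / 0.060² = 2.0736 × 0.0819 / 0.003600 ≈ 47.17.
Rounding up gives n = 48.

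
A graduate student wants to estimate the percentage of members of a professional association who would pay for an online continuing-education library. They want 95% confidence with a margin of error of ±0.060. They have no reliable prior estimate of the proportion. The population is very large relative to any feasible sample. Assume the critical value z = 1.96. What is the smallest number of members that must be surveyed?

With no prior estimate, use p = 0.5, giving p(1−p) = 0.25.
n = z²·p(1−p)/E² = 1.96² × 0.2500 / 0.060² = 3.8416 × 0.2500 / 0.003600 ≈ 266.78.
Rounding up gives n = 267.

267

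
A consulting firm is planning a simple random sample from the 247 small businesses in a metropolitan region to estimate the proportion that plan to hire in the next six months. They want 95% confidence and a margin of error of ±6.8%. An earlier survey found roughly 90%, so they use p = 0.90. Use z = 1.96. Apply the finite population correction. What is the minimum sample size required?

Unadjusted: n₀ = 1.96² × 0.90 × 0.10 / 0.068² ≈ 74.77, so n₀ = 75.
Finite population correction with N = 247: n = n₀ / (1 + (n₀−1)/N) = 75 / (1 + 74/247) = 75 / 1.2996 ≈ 57.71.
Rounding up, n = 58.

58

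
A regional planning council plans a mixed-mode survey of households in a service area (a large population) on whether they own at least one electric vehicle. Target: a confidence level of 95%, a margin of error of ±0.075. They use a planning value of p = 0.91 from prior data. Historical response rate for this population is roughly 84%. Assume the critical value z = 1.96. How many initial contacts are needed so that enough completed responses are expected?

67

Completed interviews needed: n₀ = 1.96² × 0.0819 / 0.075² ≈ 55.93 → 56.
At an 84% response rate, contacts needed = 56 / 0.84 ≈ 66.67 → 67.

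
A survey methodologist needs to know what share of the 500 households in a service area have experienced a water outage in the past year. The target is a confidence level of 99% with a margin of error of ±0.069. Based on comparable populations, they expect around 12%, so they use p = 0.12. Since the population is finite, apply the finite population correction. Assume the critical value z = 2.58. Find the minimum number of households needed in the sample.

Unadjusted: n₀ = 2.58² × 0.12 × 0.88 / 0.069² ≈ 147.64, so n₀ = 148.
Finite population correction with N = 500: n = n₀ / (1 + (n₀−1)/N) = 148 / (1 + 147/500) = 148 / 1.2940 ≈ 114.37.
Rounding up, n = 115.

115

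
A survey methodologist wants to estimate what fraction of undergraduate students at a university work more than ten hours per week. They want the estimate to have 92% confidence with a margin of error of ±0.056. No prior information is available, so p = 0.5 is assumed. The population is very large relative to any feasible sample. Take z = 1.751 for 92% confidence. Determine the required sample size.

245

With p = 0.5, p(1−p) = 0.25.
n = z²·p(1−p)/E² = 1.751² × 0.2500 / 0.056² = 3.0660 × 0.2500 / 0.003136 ≈ 244.42.
Rounding up gives n = 245.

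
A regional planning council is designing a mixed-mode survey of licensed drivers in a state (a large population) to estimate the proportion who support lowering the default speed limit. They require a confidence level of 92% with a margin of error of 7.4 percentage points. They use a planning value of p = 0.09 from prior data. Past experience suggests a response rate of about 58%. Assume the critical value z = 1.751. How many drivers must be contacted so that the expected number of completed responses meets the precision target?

80

Completed interviews needed: n₀ = 1.751² × 0.0819 / 0.074² ≈ 45.86 → 46.
At a 58% response rate, contacts needed = 46 / 0.58 ≈ 79.31 → 80.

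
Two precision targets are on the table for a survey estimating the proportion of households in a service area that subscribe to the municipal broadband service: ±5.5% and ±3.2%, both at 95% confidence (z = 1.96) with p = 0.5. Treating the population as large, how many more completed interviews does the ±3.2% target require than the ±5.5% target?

At ±5.5%: n = 1.96² × 0.2500 / 0.055² ≈ 317.49 → 318.
At ±3.2%: n = 1.96² × 0.2500 / 0.032² ≈ 937.89 → 938.
Additional respondents: 938 − 318 = 620.

620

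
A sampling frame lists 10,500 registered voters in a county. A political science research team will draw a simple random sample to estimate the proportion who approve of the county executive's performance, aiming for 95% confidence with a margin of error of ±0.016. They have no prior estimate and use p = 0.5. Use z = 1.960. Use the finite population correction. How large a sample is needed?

Unadjusted: n₀ = 1.960² × 0.50 × 0.50 / 0.016² ≈ 3751.56, so n₀ = 3752.
Finite population correction with N = 10,500: n = n₀ / (1 + (n₀−1)/N) = 3752 / (1 + 3751/10500) = 3752 / 1.3572 ≈ 2764.44.
Rounding up, n = 2765.

2765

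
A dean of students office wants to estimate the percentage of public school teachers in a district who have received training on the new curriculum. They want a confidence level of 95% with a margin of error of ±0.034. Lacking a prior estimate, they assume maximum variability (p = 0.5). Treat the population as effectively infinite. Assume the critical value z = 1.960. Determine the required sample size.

With p = 0.5, p(1−p) = 0.25.
n = z²·p(1−p)/E² = 1.960² × 0.2500 / 0.034² = 3.8416 × 0.2500 / 0.001156 ≈ 830.80.
Rounding up gives n = 831.

831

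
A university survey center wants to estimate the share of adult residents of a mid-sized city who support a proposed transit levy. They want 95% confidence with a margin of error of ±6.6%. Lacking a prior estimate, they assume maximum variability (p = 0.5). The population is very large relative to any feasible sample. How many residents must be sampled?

For 95% confidence, z = 1.96.
With p = 0.5, p(1−p) = 0.25.
n = z²·p(1−p)/E² = 1.96² × 0.2500 / 0.066² = 3.8416 × 0.2500 / 0.004356 ≈ 220.48.
Rounding up gives n = 221.

221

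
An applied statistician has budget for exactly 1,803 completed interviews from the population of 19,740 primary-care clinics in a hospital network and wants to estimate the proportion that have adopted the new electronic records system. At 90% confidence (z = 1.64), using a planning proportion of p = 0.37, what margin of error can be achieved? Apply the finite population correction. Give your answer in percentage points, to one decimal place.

Finite-population factor: (N−n)/(N−1) = (19740−1803)/(19740−1) = 0.9087.
SE(p̂) = √[p(1−p)/n · (N−n)/(N−1)] = √[0.2331/1803 × 0.9087] = 0.01084.
E = z × SE = 1.64 × 0.01084 = 0.01778 ≈ 1.8 percentage points.

1.8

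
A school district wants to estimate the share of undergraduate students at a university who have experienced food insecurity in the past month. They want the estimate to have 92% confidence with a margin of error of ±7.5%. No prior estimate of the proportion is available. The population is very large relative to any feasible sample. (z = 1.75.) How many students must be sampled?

With no prior estimate, use p = 0.5, giving p(1−p) = 0.25.
n = z²·p(1−p)/E² = 1.75² × 0.2500 / 0.075² = 3.0625 × 0.2500 / 0.005625 ≈ 136.11.
Rounding up gives n = 137.

137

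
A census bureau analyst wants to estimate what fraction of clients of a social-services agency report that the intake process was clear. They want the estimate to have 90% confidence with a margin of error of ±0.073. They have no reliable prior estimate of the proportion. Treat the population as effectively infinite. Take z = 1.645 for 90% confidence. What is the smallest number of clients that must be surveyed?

127

With no prior estimate, use p = 0.5, giving p(1−p) = 0.25.
n = z²·p(1−p)/E² = 1.645² × 0.2500 / 0.073² = 2.7060 × 0.2500 / 0.005329 ≈ 126.95.
Rounding up gives n = 127.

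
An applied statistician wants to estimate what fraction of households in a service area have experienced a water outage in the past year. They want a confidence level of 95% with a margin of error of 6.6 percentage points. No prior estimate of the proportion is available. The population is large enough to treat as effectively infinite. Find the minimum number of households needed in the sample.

For 95% confidence, z = 1.96.
With no prior estimate, use p = 0.5, giving p(1−p) = 0.25.
n = z²·p(1−p)/E² = 1.96² × 0.2500 / 0.066² = 3.8416 × 0.2500 / 0.004356 ≈ 220.48.
Rounding up gives n = 221.

221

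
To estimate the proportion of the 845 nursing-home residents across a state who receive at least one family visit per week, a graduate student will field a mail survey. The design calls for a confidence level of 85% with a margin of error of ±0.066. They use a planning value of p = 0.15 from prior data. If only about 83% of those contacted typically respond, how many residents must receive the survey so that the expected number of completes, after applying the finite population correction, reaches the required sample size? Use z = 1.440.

69

Completed interviews needed (unadjusted): n₀ = 1.440² × 0.1275 / 0.066² ≈ 60.69 → 61.
FPC for N = 845: n = 61 / (1 + 60/845) = 61 / 1.0710 ≈ 56.96 → 57.
At an 83% response rate, contacts needed = 57 / 0.83 ≈ 68.67 → 69.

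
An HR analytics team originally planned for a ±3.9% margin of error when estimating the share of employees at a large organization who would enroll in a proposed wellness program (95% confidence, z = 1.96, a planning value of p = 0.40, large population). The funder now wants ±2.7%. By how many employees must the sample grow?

At ±3.9%: n = 1.96² × 0.2400 / 0.039² ≈ 606.17 → 607.
At ±2.7%: n = 1.96² × 0.2400 / 0.027² ≈ 1264.72 → 1265.
Additional respondents: 1265 − 607 = 658.

658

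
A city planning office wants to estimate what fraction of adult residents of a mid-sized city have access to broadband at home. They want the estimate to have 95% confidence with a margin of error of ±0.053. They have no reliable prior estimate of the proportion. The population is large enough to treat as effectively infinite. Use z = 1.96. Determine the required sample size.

342

With no prior estimate, use p = 0.5, giving p(1−p) = 0.25.
n = z²·p(1−p)/E² = 1.96² × 0.2500 / 0.053² = 3.8416 × 0.2500 / 0.002809 ≈ 341.90.
Rounding up gives n = 342.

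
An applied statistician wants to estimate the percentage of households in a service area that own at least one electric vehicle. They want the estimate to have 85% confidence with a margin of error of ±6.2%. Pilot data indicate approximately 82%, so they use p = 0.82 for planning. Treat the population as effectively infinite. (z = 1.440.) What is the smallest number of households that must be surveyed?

80

With p = 0.82, p(1−p) = 0.1476.
n = z²·p(1−p)/E² = 1.440² × 0.1476 / 0.062² = 2.0736 × 0.1476 / 0.003844 ≈ 79.62.
Rounding up gives n = 80.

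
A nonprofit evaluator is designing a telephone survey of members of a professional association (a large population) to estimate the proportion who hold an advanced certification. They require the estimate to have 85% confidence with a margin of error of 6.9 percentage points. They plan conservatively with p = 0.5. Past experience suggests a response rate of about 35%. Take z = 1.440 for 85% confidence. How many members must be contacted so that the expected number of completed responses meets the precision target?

312

Completed interviews needed: n₀ = 1.440² × 0.2500 / 0.069² ≈ 108.88 → 109.
At a 35% response rate, contacts needed = 109 / 0.35 ≈ 311.43 → 312.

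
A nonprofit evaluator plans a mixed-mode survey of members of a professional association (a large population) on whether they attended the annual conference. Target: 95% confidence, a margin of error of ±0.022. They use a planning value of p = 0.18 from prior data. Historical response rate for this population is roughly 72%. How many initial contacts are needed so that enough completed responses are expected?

For 95% confidence, z = 1.960.
Completed interviews needed: n₀ = 1.960² × 0.1476 / 0.022² ≈ 1171.53 → 1172.
At a 72% response rate, contacts needed = 1172 / 0.72 ≈ 1627.78 → 1628.

1628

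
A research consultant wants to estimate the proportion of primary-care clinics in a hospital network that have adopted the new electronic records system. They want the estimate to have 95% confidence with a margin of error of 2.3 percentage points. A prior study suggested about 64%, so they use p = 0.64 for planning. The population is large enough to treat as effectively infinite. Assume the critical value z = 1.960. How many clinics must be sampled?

With p = 0.64, p(1−p) = 0.2304.
n = z²·p(1−p)/E² = 1.960² × 0.2304 / 0.023² = 3.8416 × 0.2304 / 0.000529 ≈ 1673.17.
Rounding up gives n = 1674.

1674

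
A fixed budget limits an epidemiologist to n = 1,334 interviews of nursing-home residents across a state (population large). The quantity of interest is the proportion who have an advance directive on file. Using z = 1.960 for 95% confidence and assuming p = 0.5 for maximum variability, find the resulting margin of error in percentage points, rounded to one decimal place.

SE(p̂) = √[p(1−p)/n] = √[0.2500/1334] = 0.01369.
E = z × SE = 1.960 × 0.01369 = 0.02683, or 2.7 percentage points.

2.7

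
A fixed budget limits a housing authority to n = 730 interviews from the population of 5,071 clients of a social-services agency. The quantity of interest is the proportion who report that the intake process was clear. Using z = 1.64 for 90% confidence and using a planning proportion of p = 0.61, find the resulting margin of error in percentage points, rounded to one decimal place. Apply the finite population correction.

2.7

Finite-population factor: (N−n)/(N−1) = (5071−730)/(5071−1) = 0.8562.
SE(p̂) = √[p(1−p)/n · (N−n)/(N−1)] = √[0.2379/730 × 0.8562] = 0.01670.
E = z × SE = 1.64 × 0.01670 = 0.02739 ≈ 2.7 percentage points.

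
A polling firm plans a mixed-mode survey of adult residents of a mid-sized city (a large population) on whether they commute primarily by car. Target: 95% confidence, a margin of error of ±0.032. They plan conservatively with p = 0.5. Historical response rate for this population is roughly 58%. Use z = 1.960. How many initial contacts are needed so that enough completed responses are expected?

Completed interviews needed: n₀ = 1.960² × 0.2500 / 0.032² ≈ 937.89 → 938.
At a 58% response rate, contacts needed = 938 / 0.58 ≈ 1617.24 → 1618.

1618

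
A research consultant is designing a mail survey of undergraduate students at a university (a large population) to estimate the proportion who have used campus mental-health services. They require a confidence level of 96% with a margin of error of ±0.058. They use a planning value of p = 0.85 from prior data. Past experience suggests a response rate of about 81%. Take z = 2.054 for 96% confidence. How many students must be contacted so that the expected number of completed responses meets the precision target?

Completed interviews needed: n₀ = 2.054² × 0.1275 / 0.058² ≈ 159.90 → 160.
At an 81% response rate, contacts needed = 160 / 0.81 ≈ 197.53 → 198.

198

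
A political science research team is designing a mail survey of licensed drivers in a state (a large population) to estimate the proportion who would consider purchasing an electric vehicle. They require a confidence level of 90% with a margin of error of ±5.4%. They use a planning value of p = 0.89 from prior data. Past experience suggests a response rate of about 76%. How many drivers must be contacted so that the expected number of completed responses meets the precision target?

For 90% confidence, z = 1.645.
Completed interviews needed: n₀ = 1.645² × 0.0979 / 0.054² ≈ 90.85 → 91.
At a 76% response rate, contacts needed = 91 / 0.76 ≈ 119.74 → 120.

120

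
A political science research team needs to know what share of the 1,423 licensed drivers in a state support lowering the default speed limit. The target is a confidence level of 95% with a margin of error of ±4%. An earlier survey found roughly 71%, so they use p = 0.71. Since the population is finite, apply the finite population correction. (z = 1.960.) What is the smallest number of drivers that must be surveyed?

Unadjusted: n₀ = 1.960² × 0.71 × 0.29 / 0.040² ≈ 494.37, so n₀ = 495.
Finite population correction with N = 1,423: n = n₀ / (1 + (n₀−1)/N) = 495 / (1 + 494/1423) = 495 / 1.3472 ≈ 367.44.
Rounding up, n = 368.

368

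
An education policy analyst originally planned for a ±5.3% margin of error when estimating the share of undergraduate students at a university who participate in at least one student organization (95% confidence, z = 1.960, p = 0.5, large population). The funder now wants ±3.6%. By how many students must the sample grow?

At ±5.3%: n = 1.960² × 0.2500 / 0.053² ≈ 341.90 → 342.
At ±3.6%: n = 1.960² × 0.2500 / 0.036² ≈ 741.05 → 742.
Additional respondents: 742 − 342 = 400.

400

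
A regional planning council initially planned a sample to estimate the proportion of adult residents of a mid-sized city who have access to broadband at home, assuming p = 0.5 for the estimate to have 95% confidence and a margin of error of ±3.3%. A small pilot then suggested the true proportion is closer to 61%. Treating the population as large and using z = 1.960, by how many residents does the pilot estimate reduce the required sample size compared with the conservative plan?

42

Conservative (p = 0.5): n = 1.960² × 0.25 / 0.033² ≈ 881.91 → 882.
Using p = 0.61: p(1−p) = 0.2379, so n = 1.960² × 0.2379 / 0.033² ≈ 839.23 → 840.
Reduction: 882 − 840 = 42.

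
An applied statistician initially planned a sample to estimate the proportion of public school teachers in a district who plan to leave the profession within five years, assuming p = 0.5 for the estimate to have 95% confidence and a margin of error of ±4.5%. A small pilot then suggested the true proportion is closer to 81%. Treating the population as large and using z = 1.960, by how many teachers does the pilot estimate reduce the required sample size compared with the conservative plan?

Conservative (p = 0.5): n = 1.960² × 0.25 / 0.045² ≈ 474.27 → 475.
Using p = 0.81: p(1−p) = 0.1539, so n = 1.960² × 0.1539 / 0.045² ≈ 291.96 → 292.
Reduction: 475 − 292 = 183.

183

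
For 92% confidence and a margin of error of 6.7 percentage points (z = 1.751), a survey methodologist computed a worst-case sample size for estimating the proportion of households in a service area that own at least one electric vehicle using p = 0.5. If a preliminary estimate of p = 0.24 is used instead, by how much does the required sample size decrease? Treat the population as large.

46

Conservative (p = 0.5): n = 1.751² × 0.25 / 0.067² ≈ 170.75 → 171.
Using p = 0.24: p(1−p) = 0.1824, so n = 1.751² × 0.1824 / 0.067² ≈ 124.58 → 125.
Reduction: 171 − 125 = 46.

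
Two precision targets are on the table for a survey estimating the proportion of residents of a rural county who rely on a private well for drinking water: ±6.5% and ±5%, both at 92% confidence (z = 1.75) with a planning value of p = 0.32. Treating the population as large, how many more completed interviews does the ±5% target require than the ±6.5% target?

109

At ±6.5%: n = 1.75² × 0.2176 / 0.065² ≈ 157.73 → 158.
At ±5%: n = 1.75² × 0.2176 / 0.050² ≈ 266.56 → 267.
Additional respondents: 267 − 158 = 109.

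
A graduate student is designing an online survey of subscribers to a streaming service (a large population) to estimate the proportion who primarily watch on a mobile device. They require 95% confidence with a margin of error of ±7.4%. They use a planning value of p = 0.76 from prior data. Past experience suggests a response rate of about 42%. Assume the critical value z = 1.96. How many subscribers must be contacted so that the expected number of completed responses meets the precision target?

305

Completed interviews needed: n₀ = 1.96² × 0.1824 / 0.074² ≈ 127.96 → 128.
At a 42% response rate, contacts needed = 128 / 0.42 ≈ 304.76 → 305.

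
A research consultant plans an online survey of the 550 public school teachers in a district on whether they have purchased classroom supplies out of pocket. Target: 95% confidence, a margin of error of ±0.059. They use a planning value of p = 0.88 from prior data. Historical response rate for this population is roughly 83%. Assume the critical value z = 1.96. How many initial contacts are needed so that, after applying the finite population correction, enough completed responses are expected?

117

Completed interviews needed (unadjusted): n₀ = 1.96² × 0.1056 / 0.059² ≈ 116.54 → 117.
FPC for N = 550: n = 117 / (1 + 116/550) = 117 / 1.2109 ≈ 96.62 → 97.
At an 83% response rate, contacts needed = 97 / 0.83 ≈ 116.87 → 117.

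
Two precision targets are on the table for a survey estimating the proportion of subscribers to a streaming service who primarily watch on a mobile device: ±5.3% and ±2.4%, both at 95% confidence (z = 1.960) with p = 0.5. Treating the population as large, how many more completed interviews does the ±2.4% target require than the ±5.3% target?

1326

At ±5.3%: n = 1.960² × 0.2500 / 0.053² ≈ 341.90 → 342.
At ±2.4%: n = 1.960² × 0.2500 / 0.024² ≈ 1667.36 → 1668.
Additional respondents: 1668 − 342 = 1326.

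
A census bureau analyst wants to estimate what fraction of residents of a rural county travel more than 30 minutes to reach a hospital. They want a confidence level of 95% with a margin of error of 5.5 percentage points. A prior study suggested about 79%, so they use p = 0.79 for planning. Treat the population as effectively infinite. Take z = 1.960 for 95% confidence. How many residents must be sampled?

211

With p = 0.79, p(1−p) = 0.1659.
n = z²·p(1−p)/E² = 1.960² × 0.1659 / 0.055² = 3.8416 × 0.1659 / 0.003025 ≈ 210.68.
Rounding up gives n = 211.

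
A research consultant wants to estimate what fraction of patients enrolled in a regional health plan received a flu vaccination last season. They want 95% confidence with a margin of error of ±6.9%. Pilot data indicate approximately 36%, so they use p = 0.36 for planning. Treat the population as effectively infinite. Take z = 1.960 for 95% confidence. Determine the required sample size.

With p = 0.36, p(1−p) = 0.2304.
n = z²·p(1−p)/E² = 1.960² × 0.2304 / 0.069² = 3.8416 × 0.2304 / 0.004761 ≈ 185.91.
Rounding up gives n = 186.

186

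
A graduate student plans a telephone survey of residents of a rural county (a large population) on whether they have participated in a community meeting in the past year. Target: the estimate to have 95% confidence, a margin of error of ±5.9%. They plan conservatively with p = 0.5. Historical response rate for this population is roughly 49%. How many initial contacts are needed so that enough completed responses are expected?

564

For 95% confidence, z = 1.96.
Completed interviews needed: n₀ = 1.96² × 0.2500 / 0.059² ≈ 275.90 → 276.
At a 49% response rate, contacts needed = 276 / 0.49 ≈ 563.27 → 564.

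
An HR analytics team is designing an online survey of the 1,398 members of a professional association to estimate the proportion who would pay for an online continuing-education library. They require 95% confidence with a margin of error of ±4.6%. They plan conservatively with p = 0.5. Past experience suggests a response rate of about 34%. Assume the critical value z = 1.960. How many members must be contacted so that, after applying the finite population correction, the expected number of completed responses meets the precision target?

1009

Completed interviews needed (unadjusted): n₀ = 1.960² × 0.2500 / 0.046² ≈ 453.88 → 454.
FPC for N = 1,398: n = 454 / (1 + 453/1398) = 454 / 1.3240 ≈ 342.89 → 343.
At a 34% response rate, contacts needed = 343 / 0.34 ≈ 1008.82 → 1009.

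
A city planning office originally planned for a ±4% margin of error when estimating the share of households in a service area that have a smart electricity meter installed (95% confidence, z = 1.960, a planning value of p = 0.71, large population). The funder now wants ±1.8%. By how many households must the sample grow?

1947

At ±4%: n = 1.960² × 0.2059 / 0.040² ≈ 494.37 → 495.
At ±1.8%: n = 1.960² × 0.2059 / 0.018² ≈ 2441.31 → 2442.
Additional respondents: 2442 − 495 = 1947.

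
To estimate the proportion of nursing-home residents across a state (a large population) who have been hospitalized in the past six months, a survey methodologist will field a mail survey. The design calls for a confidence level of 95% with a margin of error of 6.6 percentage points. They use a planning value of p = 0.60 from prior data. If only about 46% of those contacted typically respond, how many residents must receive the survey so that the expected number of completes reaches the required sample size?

For 95% confidence, z = 1.960.
Completed interviews needed: n₀ = 1.960² × 0.2400 / 0.066² ≈ 211.66 → 212.
At a 46% response rate, contacts needed = 212 / 0.46 ≈ 460.87 → 461.

461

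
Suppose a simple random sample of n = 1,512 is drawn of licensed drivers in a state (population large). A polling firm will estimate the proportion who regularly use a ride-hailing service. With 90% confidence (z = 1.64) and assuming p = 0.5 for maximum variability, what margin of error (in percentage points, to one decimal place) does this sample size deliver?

SE(p̂) = √[p(1−p)/n] = √[0.2500/1512] = 0.01286.
E = z × SE = 1.64 × 0.01286 = 0.02109, or 2.1 percentage points.

2.1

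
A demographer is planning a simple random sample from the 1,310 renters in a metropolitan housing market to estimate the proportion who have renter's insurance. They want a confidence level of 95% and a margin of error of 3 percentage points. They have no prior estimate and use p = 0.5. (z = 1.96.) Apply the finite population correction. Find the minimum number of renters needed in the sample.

589

Unadjusted: n₀ = 1.96² × 0.50 × 0.50 / 0.030² ≈ 1067.11, so n₀ = 1068.
Finite population correction with N = 1,310: n = n₀ / (1 + (n₀−1)/N) = 1068 / (1 + 1067/1310) = 1068 / 1.8145 ≈ 588.59.
Rounding up, n = 589.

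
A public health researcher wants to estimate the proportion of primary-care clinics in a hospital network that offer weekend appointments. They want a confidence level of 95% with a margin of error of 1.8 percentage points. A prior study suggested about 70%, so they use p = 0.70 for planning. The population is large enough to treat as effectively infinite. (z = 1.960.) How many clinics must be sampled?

With p = 0.70, p(1−p) = 0.2100.
n = z²·p(1−p)/E² = 1.960² × 0.2100 / 0.018² = 3.8416 × 0.2100 / 0.000324 ≈ 2489.93.
Rounding up gives n = 2490.

2490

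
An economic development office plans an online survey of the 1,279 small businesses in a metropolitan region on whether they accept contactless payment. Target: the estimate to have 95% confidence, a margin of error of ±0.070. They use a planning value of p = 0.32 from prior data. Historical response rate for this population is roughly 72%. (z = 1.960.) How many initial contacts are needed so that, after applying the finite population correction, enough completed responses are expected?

Completed interviews needed (unadjusted): n₀ = 1.960² × 0.2176 / 0.070² ≈ 170.60 → 171.
FPC for N = 1,279: n = 171 / (1 + 170/1279) = 171 / 1.1329 ≈ 150.94 → 151.
At a 72% response rate, contacts needed = 151 / 0.72 ≈ 209.72 → 210.

210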